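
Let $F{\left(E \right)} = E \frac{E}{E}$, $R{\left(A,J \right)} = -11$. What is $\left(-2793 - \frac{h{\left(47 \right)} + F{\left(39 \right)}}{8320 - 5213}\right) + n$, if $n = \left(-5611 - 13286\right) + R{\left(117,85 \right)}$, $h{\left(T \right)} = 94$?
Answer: $- \frac{67425140}{3107} \approx -21701.0$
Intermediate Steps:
$F{\left(E \right)} = E$ ($F{\left(E \right)} = E 1 = E$)
$n = -18908$ ($n = \left(-5611 - 13286\right) - 11 = -18897 - 11 = -18908$)
$\left(-2793 - \frac{h{\left(47 \right)} + F{\left(39 \right)}}{8320 - 5213}\right) + n = \left(-2793 - \frac{94 + 39}{8320 - 5213}\right) - 18908 = \left(-2793 - \frac{133}{3107}\right) - 18908 = - \frac{8677984}{3107} - 18908 = - \frac{67425140}{3107}$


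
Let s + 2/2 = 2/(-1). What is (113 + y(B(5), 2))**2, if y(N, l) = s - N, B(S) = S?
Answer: 11025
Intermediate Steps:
s = -3 (s = -1 + 2/(-1) = -1 + 2*(-1) = -1 - 2 = -3)
y(N, l) = -3 - N
(113 + y(B(5), 2))**2 = (113 + (-3 - 1*5))**2 = (113 + (-3 - 5))**2 = (113 - 8)**2 = 105**2 = 11025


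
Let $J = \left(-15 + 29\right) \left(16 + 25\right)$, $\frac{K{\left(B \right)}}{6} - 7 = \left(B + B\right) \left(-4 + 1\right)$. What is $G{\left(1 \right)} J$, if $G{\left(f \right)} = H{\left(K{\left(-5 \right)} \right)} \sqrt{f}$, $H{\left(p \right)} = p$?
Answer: $127428$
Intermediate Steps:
$K{\left(B \right)} = 42 - 36 B$ ($K{\left(B \right)} = 42 + 6 \left(B + B\right) \left(-4 + 1\right) = 42 + 6 \cdot 2 B \left(-3\right) = 42 + 6 \left(- 6 B\right) = 42 - 36 B$)
$J = 574$ ($J = 14 \cdot 41 = 574$)
$G{\left(f \right)} = 222 \sqrt{f}$ ($G{\left(f \right)} = \left(42 - -180\right) \sqrt{f} = \left(42 + 180\right) \sqrt{f} = 222 \sqrt{f}$)
$G{\left(1 \right)} J = 222 \sqrt{1} \cdot 574 = 222 \cdot 1 \cdot 574 = 222 \cdot 574 = 127428$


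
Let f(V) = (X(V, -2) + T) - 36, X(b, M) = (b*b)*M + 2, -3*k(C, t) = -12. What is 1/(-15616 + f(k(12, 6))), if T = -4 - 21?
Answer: -1/15707 ≈ -6.3666e-5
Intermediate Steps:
T = -25
k(C, t) = 4 (k(C, t) = -⅓*(-12) = 4)
X(b, M) = 2 + M*b² (X(b, M) = b²*M + 2 = M*b² + 2 = 2 + M*b²)
f(V) = -59 - 2*V² (f(V) = ((2 - 2*V²) - 25) - 36 = (-23 - 2*V²) - 36 = -59 - 2*V²)
1/(-15616 + f(k(12, 6))) = 1/(-15616 + (-59 - 2*4²)) = 1/(-15616 + (-59 - 2*16)) = 1/(-15616 + (-59 - 32)) = 1/(-15616 - 91) = 1/(-15707) = -1/15707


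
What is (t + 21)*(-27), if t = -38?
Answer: 459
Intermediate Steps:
(t + 21)*(-27) = (-38 + 21)*(-27) = -17*(-27) = 459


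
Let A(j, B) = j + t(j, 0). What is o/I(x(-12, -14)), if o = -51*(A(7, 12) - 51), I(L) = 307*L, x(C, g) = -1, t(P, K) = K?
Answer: -2244/307 ≈ -7.3094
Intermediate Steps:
A(j, B) = j (A(j, B) = j + 0 = j)
o = 2244 (o = -51*(7 - 51) = -51*(-44) = 2244)
o/I(x(-12, -14)) = 2244/((307*(-1))) = 2244/(-307) = 2244*(-1/307) = -2244/307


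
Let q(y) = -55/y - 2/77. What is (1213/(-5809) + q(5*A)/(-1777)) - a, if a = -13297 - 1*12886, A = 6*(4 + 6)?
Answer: 1248667257840463/47690379660 ≈ 26183.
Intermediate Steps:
A = 60 (A = 6*10 = 60)
a = -26183 (a = -13297 - 12886 = -26183)
q(y) = -2/77 - 55/y (q(y) = -55/y - 2*1/77 = -55/y - 2/77 = -2/77 - 55/y)
(1213/(-5809) + q(5*A)/(-1777)) - a = (1213/(-5809) + (-2/77 - 55/(5*60))/(-1777)) - 1*(-26183) = (1213*(-1/5809) + (-2/77 - 55/300)*(-1/1777)) + 26183 = (-1213/5809 + (-2/77 - 55*1/300)*(-1/1777)) + 26183 = (-1213/5809 + (-2/77 - 11/60)*(-1/1777)) + 26183 = (-1213/5809 - 967/4620*(-1/1777)) + 26183 = (-1213/5809 + 967/8209740) + 26183 = -9952797317/47690379660 + 26183 = 1248667257840463/47690379660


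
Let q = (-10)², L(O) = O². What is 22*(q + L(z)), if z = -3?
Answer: 2398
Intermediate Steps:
q = 100
22*(q + L(z)) = 22*(100 + (-3)²) = 22*(100 + 9) = 22*109 = 2398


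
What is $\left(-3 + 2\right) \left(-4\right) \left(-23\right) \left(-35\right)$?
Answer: $3220$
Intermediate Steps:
$\left(-3 + 2\right) \left(-4\right) \left(-23\right) \left(-35\right) = \left(-1\right) \left(-4\right) \left(-23\right) \left(-35\right) = 4 \left(-23\right) \left(-35\right) = \left(-92\right) \left(-35\right) = 3220$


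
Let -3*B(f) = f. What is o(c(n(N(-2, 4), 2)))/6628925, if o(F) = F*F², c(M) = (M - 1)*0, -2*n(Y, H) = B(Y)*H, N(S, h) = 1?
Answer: 0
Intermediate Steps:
B(f) = -f/3
n(Y, H) = H*Y/6 (n(Y, H) = -(-Y/3)*H/2 = -(-1)*H*Y/6 = H*Y/6)
c(M) = 0 (c(M) = (-1 + M)*0 = 0)
o(F) = F³
o(c(n(N(-2, 4), 2)))/6628925 = 0³/6628925 = 0*(1/6628925) = 0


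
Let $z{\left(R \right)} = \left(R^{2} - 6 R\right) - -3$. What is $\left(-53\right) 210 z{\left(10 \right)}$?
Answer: $-478590$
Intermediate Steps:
$z{\left(R \right)} = 3 + R^{2} - 6 R$ ($z{\left(R \right)} = \left(R^{2} - 6 R\right) + \left(-3 + 6\right) = \left(R^{2} - 6 R\right) + 3 = 3 + R^{2} - 6 R$)
$\left(-53\right) 210 z{\left(10 \right)} = \left(-53\right) 210 \left(3 + 10^{2} - 60\right) = - 11130 \left(3 + 100 - 60\right) = \left(-11130\right) 43 = -478590$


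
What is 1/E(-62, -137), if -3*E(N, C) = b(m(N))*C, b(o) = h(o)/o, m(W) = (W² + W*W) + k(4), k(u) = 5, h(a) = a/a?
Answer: 23079/137 ≈ 168.46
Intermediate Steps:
h(a) = 1
m(W) = 5 + 2*W² (m(W) = (W² + W*W) + 5 = (W² + W²) + 5 = 2*W² + 5 = 5 + 2*W²)
b(o) = 1/o
E(N, C) = -C/(3*(5 + 2*N²))
1/E(-62, -137) = 1/(-1*(-137)/(15 + 6*(-62)²)) = 1/(-1*(-137)/(15 + 6*3844)) = 1/(-1*(-137)/(15 + 23064)) = 1/(-1*(-137)/23079) = 1/(-1*(-137)*1/23079) = 1/(137/23079) = 23079/137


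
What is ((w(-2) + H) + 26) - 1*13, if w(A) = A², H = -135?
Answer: -118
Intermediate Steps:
((w(-2) + H) + 26) - 1*13 = (((-2)² - 135) + 26) - 1*13 = ((4 - 135) + 26) - 13 = (-131 + 26) - 13 = -105 - 13 = -118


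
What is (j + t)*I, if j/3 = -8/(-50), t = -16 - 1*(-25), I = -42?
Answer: -9954/25 ≈ -398.16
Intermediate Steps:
t = 9 (t = -16 + 25 = 9)
j = 12/25 (j = 3*(-8/(-50)) = 3*(-8*(-1/50)) = 3*(4/25) = 12/25 ≈ 0.48000)
(j + t)*I = (12/25 + 9)*(-42) = (237/25)*(-42) = -9954/25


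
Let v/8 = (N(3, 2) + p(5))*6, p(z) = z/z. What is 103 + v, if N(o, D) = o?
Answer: 295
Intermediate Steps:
p(z) = 1
v = 192 (v = 8*((3 + 1)*6) = 8*(4*6) = 8*24 = 192)
103 + v = 103 + 192 = 295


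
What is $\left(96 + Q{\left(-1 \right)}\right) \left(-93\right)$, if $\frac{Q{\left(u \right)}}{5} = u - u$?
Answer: $-8928$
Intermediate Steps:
$Q{\left(u \right)} = 0$ ($Q{\left(u \right)} = 5 \left(u - u\right) = 5 \cdot 0 = 0$)
$\left(96 + Q{\left(-1 \right)}\right) \left(-93\right) = \left(96 + 0\right) \left(-93\right) = 96 \left(-93\right) = -8928$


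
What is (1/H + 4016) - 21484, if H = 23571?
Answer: -411738227/23571 ≈ -17468.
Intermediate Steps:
(1/H + 4016) - 21484 = (1/23571 + 4016) - 21484 = 94661137/23571 - 21484 = -411738227/23571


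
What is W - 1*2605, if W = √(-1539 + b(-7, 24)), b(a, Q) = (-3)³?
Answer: -2605 + 3*I*√174 ≈ -2605.0 + 39.573*I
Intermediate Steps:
b(a, Q) = -27
W = 3*I*√174 (W = √(-1539 - 27) = √(-1566) = 3*I*√174 ≈ 39.573*I)
W - 1*2605 = 3*I*√174 - 1*2605 = 3*I*√174 - 2605 = -2605 + 3*I*√174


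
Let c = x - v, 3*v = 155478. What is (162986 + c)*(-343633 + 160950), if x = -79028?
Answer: -5869970156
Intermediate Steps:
v = 51826 (v = (⅓)*155478 = 51826)
c = -130854 (c = -79028 - 1*51826 = -79028 - 51826 = -130854)
(162986 + c)*(-343633 + 160950) = (162986 - 130854)*(-343633 + 160950) = 32132*(-182683) = -5869970156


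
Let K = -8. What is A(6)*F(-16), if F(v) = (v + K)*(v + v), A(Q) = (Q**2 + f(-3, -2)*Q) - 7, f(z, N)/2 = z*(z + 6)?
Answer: -60672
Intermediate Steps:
f(z, N) = 2*z*(6 + z) (f(z, N) = 2*(z*(z + 6)) = 2*(z*(6 + z)) = 2*z*(6 + z))
A(Q) = -7 + Q**2 - 18*Q (A(Q) = (Q**2 + (2*(-3)*(6 - 3))*Q) - 7 = (Q**2 + (2*(-3)*3)*Q) - 7 = (Q**2 - 18*Q) - 7 = -7 + Q**2 - 18*Q)
F(v) = 2*v*(-8 + v) (F(v) = (v - 8)*(v + v) = (-8 + v)*(2*v) = 2*v*(-8 + v))
A(6)*F(-16) = (-7 + 6**2 - 18*6)*(2*(-16)*(-8 - 16)) = (-7 + 36 - 108)*(2*(-16)*(-24)) = -79*768 = -60672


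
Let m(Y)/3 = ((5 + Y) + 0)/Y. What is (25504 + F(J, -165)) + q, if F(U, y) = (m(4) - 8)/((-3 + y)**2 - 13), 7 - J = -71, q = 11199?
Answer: 4141713327/112844 ≈ 36703.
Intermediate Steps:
J = 78 (J = 7 - 1*(-71) = 7 + 71 = 78)
m(Y) = 3*(5 + Y)/Y (m(Y) = 3*(((5 + Y) + 0)/Y) = 3*((5 + Y)/Y) = 3*(5 + Y)/Y)
F(U, y) = -5/(4*(-13 + (-3 + y)**2)) (F(U, y) = ((3 + 15/4) - 8)/((-3 + y)**2 - 13) = ((3 + 15*(1/4)) - 8)/(-13 + (-3 + y)**2) = ((3 + 15/4) - 8)/(-13 + (-3 + y)**2) = (27/4 - 8)/(-13 + (-3 + y)**2) = -5/(4*(-13 + (-3 + y)**2)))
(25504 + F(J, -165)) + q = (25504 - 5/(-52 + 4*(-3 - 165)**2)) + 11199 = (25504 - 5/(-52 + 4*(-168)**2)) + 11199 = (25504 - 5/(-52 + 4*28224)) + 11199 = (25504 - 5/(-52 + 112896)) + 11199 = (25504 - 5/112844) + 11199 = 2877973371/112844 + 11199 = 4141713327/112844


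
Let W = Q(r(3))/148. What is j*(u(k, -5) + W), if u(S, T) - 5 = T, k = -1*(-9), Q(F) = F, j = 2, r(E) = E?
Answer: 3/74 ≈ 0.040541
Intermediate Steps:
W = 3/148 ≈ 0.020270
k = 9
u(S, T) = 5 + T
j*(u(k, -5) + W) = 2*((5 - 5) + 3/148) = 2*(0 + 3/148) = 2*(3/148) = 3/74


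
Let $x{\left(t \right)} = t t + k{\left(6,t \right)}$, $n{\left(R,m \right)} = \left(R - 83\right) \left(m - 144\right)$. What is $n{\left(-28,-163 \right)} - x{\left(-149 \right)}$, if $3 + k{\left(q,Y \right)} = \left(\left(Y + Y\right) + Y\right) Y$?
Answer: $-54724$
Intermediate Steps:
$k{\left(q,Y \right)} = -3 + 3 Y^{2}$ ($k{\left(q,Y \right)} = -3 + \left(\left(Y + Y\right) + Y\right) Y = -3 + \left(2 Y + Y\right) Y = -3 + 3 Y Y = -3 + 3 Y^{2}$)
$n{\left(R,m \right)} = \left(-144 + m\right) \left(-83 + R\right)$ ($n{\left(R,m \right)} = \left(-83 + R\right) \left(-144 + m\right) = \left(-144 + m\right) \left(-83 + R\right)$)
$x{\left(t \right)} = -3 + 4 t^{2}$ ($x{\left(t \right)} = t t + \left(-3 + 3 t^{2}\right) = t^{2} + \left(-3 + 3 t^{2}\right) = -3 + 4 t^{2}$)
$n{\left(-28,-163 \right)} - x{\left(-149 \right)} = \left(11952 - -4032 - -13529 - -4564\right) - \left(-3 + 4 \left(-149\right)^{2}\right) = \left(11952 + 4032 + 13529 + 4564\right) - \left(-3 + 4 \cdot 22201\right) = 34077 - \left(-3 + 88804\right) = 34077 - 88801 = -54724$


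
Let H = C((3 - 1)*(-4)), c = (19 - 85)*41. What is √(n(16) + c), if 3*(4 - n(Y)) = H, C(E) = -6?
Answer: 30*I*√3 ≈ 51.962*I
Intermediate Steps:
c = -2706 (c = -66*41 = -2706)
H = -6
n(Y) = 6 (n(Y) = 4 - ⅓*(-6) = 4 + 2 = 6)
√(n(16) + c) = √(6 - 2706) = √(-2700) = 30*I*√3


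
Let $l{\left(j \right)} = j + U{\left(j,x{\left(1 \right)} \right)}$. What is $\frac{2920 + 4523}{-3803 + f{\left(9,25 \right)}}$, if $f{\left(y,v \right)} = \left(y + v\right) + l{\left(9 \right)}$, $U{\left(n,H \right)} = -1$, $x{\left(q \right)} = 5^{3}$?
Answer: $- \frac{7443}{3761} \approx -1.979$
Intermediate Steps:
$x{\left(q \right)} = 125$
$l{\left(j \right)} = -1 + j$ ($l{\left(j \right)} = j - 1 = -1 + j$)
$f{\left(y,v \right)} = 8 + v + y$ ($f{\left(y,v \right)} = \left(y + v\right) + \left(-1 + 9\right) = \left(v + y\right) + 8 = 8 + v + y$)
$\frac{2920 + 4523}{-3803 + f{\left(9,25 \right)}} = \frac{2920 + 4523}{-3803 + \left(8 + 25 + 9\right)} = \frac{7443}{-3803 + 42} = \frac{7443}{-3761} = 7443 \left(- \frac{1}{3761}\right) = - \frac{7443}{3761}$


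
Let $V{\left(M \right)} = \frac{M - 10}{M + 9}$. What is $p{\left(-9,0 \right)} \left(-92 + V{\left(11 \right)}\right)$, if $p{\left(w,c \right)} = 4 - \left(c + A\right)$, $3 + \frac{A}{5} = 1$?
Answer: $- \frac{12873}{10} \approx -1287.3$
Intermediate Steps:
$A = -10$ ($A = -15 + 5 \cdot 1 = -15 + 5 = -10$)
$V{\left(M \right)} = \frac{-10 + M}{9 + M}$
$p{\left(w,c \right)} = 14 - c$ ($p{\left(w,c \right)} = 4 - \left(c - 10\right) = 4 - \left(-10 + c\right) = 14 - c$)
$p{\left(-9,0 \right)} \left(-92 + V{\left(11 \right)}\right) = \left(14 - 0\right) \left(-92 + \frac{-10 + 11}{9 + 11}\right) = \left(14 + 0\right) \left(-92 + \frac{1}{20} \cdot 1\right) = 14 \left(-92 + \frac{1}{20} \cdot 1\right) = 14 \left(-92 + \frac{1}{20}\right) = 14 \left(- \frac{1839}{20}\right) = - \frac{12873}{10}$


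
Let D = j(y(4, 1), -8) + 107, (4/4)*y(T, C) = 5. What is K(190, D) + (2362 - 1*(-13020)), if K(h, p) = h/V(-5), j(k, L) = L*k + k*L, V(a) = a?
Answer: 15344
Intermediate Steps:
y(T, C) = 5
j(k, L) = 2*L*k (j(k, L) = L*k + L*k = 2*L*k)
D = 27 (D = 2*(-8)*5 + 107 = -80 + 107 = 27)
K(h, p) = -h/5 (K(h, p) = h/(-5) = h*(-⅕) = -h/5)
K(190, D) + (2362 - 1*(-13020)) = -⅕*190 + (2362 - 1*(-13020)) = -38 + (2362 + 13020) = -38 + 15382 = 15344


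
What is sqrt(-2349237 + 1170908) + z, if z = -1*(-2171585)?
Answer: 2171585 + I*sqrt(1178329) ≈ 2.1716e+6 + 1085.5*I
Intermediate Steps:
z = 2171585
sqrt(-2349237 + 1170908) + z = sqrt(-2349237 + 1170908) + 2171585 = sqrt(-1178329) + 2171585 = I*sqrt(1178329) + 2171585 = 2171585 + I*sqrt(1178329)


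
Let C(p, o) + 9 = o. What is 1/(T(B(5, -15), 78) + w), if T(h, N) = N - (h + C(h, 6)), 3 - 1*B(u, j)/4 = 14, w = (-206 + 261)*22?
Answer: 1/1335 ≈ 0.00074906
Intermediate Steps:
w = 1210 (w = 55*22 = 1210)
B(u, j) = -44 (B(u, j) = 12 - 4*14 = 12 - 56 = -44)
C(p, o) = -9 + o
T(h, N) = 3 + N - h (T(h, N) = N - (h + (-9 + 6)) = N - (h - 3) = N - (-3 + h) = N + (3 - h) = 3 + N - h)
1/(T(B(5, -15), 78) + w) = 1/((3 + 78 - 1*(-44)) + 1210) = 1/((3 + 78 + 44) + 1210) = 1/(125 + 1210) = 1/1335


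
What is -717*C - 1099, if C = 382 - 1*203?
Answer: -129442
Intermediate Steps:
C = 179 (C = 382 - 203 = 179)
-717*C - 1099 = -717*179 - 1099 = -128343 - 1099 = -129442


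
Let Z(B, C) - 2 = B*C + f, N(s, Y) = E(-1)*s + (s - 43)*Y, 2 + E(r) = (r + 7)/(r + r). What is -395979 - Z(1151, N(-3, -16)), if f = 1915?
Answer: -1262297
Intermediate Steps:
E(r) = -2 + (7 + r)/(2*r) (E(r) = -2 + (r + 7)/(r + r) = -2 + (7 + r)/((2*r)) = -2 + (7 + r)*(1/(2*r)) = -2 + (7 + r)/(2*r))
N(s, Y) = -5*s + Y*(-43 + s) (N(s, Y) = ((1/2)*(7 - 3*(-1))/(-1))*s + (s - 43)*Y = ((1/2)*(-1)*(7 + 3))*s + (-43 + s)*Y = ((1/2)*(-1)*10)*s + Y*(-43 + s) = -5*s + Y*(-43 + s))
Z(B, C) = 1917 + B*C (Z(B, C) = 2 + (B*C + 1915) = 2 + (1915 + B*C) = 1917 + B*C)
-395979 - Z(1151, N(-3, -16)) = -395979 - (1917 + 1151*(-43*(-16) - 5*(-3) - 16*(-3))) = -395979 - (1917 + 1151*(688 + 15 + 48)) = -395979 - (1917 + 1151*751) = -395979 - (1917 + 864401) = -395979 - 1*866318 = -395979 - 866318 = -1262297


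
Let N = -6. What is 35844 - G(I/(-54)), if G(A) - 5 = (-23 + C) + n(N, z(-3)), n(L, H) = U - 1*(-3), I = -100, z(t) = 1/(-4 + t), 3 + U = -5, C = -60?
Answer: 35927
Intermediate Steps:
U = -8 (U = -3 - 5 = -8)
n(L, H) = -5 (n(L, H) = -8 - 1*(-3) = -8 + 3 = -5)
G(A) = -83 (G(A) = 5 + ((-23 - 60) - 5) = 5 + (-83 - 5) = 5 - 88 = -83)
35844 - G(I/(-54)) = 35844 - 1*(-83) = 35844 + 83 = 35927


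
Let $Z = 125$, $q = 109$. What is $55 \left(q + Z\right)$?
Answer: $12870$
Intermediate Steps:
$55 \left(q + Z\right) = 55 \left(109 + 125\right) = 55 \cdot 234 = 12870$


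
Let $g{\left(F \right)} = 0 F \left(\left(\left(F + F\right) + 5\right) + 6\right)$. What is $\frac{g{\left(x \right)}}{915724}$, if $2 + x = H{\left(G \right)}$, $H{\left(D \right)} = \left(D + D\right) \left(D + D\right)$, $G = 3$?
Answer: $0$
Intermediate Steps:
$H{\left(D \right)} = 4 D^{2}$ ($H{\left(D \right)} = 2 D 2 D = 4 D^{2}$)
$x = 34$ ($x = -2 + 4 \cdot 3^{2} = -2 + 4 \cdot 9 = -2 + 36 = 34$)
$g{\left(F \right)} = 0$ ($g{\left(F \right)} = 0 \left(\left(2 F + 5\right) + 6\right) = 0 \left(\left(5 + 2 F\right) + 6\right) = 0 \left(11 + 2 F\right) = 0$)
$\frac{g{\left(x \right)}}{915724} = \frac{0}{915724} = 0 \cdot \frac{1}{915724} = 0$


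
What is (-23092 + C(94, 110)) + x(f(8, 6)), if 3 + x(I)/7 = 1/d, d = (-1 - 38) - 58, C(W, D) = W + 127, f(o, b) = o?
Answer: -2220531/97 ≈ -22892.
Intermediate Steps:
C(W, D) = 127 + W
d = -97 (d = -39 - 58 = -97)
x(I) = -2044/97 (x(I) = -21 + 7/(-97) = -21 + 7*(-1/97) = -21 - 7/97 = -2044/97)
(-23092 + C(94, 110)) + x(f(8, 6)) = (-23092 + (127 + 94)) - 2044/97 = (-23092 + 221) - 2044/97 = -22871 - 2044/97 = -2220531/97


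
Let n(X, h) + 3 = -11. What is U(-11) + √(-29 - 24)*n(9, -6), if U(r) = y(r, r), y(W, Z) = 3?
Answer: 3 - 14*I*√53 ≈ 3.0 - 101.92*I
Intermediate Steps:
U(r) = 3
n(X, h) = -14 (n(X, h) = -3 - 11 = -14)
U(-11) + √(-29 - 24)*n(9, -6) = 3 + √(-29 - 24)*(-14) = 3 + √(-53)*(-14) = 3 + (I*√53)*(-14) = 3 - 14*I*√53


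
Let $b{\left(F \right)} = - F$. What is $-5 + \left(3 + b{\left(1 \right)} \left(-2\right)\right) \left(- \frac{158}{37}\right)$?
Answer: $- \frac{975}{37} \approx -26.351$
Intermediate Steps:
$-5 + \left(3 + b{\left(1 \right)} \left(-2\right)\right) \left(- \frac{158}{37}\right) = -5 + \left(3 + \left(-1\right) 1 \left(-2\right)\right) \left(- \frac{158}{37}\right) = -5 + \left(3 - -2\right) \left(\left(-158\right) \frac{1}{37}\right) = -5 + \left(3 + 2\right) \left(- \frac{158}{37}\right) = -5 + 5 \left(- \frac{158}{37}\right) = -5 - \frac{790}{37} = - \frac{975}{37}$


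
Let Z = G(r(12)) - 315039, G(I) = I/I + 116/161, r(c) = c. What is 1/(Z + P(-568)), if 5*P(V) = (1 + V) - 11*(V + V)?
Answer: -805/251684441 ≈ -3.1984e-6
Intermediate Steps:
G(I) = 277/161 (G(I) = 1 + 116*(1/161) = 1 + 116/161 = 277/161)
Z = -50721002/161 (Z = 277/161 - 315039 = -50721002/161 ≈ -3.1504e+5)
P(V) = ⅕ - 21*V/5 (P(V) = ((1 + V) - 11*(V + V))/5 = ((1 + V) - 22*V)/5 = (1 - 21*V)/5 = ⅕ - 21*V/5)
1/(Z + P(-568)) = 1/(-50721002/161 + (⅕ - 21/5*(-568))) = 1/(-50721002/161 + (⅕ + 11928/5)) = 1/(-50721002/161 + 11929/5) = 1/(-251684441/805) = -805/251684441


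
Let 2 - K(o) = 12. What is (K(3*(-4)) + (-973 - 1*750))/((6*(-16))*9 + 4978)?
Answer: -1733/4114 ≈ -0.42124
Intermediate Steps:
K(o) = -10 (K(o) = 2 - 1*12 = 2 - 12 = -10)
(K(3*(-4)) + (-973 - 1*750))/((6*(-16))*9 + 4978) = (-10 + (-973 - 1*750))/((6*(-16))*9 + 4978) = (-10 + (-973 - 750))/(-96*9 + 4978) = (-10 - 1723)/(-864 + 4978) = -1733/4114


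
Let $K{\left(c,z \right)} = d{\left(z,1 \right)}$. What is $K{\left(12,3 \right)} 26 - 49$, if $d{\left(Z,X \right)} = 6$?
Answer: $107$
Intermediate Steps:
$K{\left(c,z \right)} = 6$
$K{\left(12,3 \right)} 26 - 49 = 6 \cdot 26 - 49 = 156 - 49 = 107$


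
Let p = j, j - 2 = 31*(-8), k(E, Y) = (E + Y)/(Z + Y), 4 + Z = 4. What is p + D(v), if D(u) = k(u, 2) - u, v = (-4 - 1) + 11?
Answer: -248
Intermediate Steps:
Z = 0 (Z = -4 + 4 = 0)
k(E, Y) = (E + Y)/Y (k(E, Y) = (E + Y)/(0 + Y) = (E + Y)/Y)
j = -246 (j = 2 + 31*(-8) = 2 - 248 = -246)
p = -246
v = 6 (v = -5 + 11 = 6)
D(u) = 1 - u/2 (D(u) = (u + 2)/2 - u = (2 + u)/2 - u = (1 + u/2) - u = 1 - u/2)
p + D(v) = -246 + (1 - 1/2*6) = -246 + (1 - 3) = -246 - 2 = -248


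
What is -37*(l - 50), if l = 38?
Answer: 444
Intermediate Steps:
-37*(l - 50) = -37*(38 - 50) = -37*(-12) = 444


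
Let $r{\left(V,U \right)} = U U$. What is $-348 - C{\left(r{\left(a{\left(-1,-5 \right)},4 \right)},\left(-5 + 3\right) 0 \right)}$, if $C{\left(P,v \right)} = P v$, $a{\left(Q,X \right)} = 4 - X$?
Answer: $-348$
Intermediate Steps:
$r{\left(V,U \right)} = U^{2}$
$-348 - C{\left(r{\left(a{\left(-1,-5 \right)},4 \right)},\left(-5 + 3\right) 0 \right)} = -348 - 4^{2} \left(-5 + 3\right) 0 = -348 - 16 \left(\left(-2\right) 0\right) = -348 - 16 \cdot 0 = -348 - 0 = -348 + 0 = -348$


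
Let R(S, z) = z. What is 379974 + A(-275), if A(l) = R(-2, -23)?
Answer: 379951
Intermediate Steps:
A(l) = -23
379974 + A(-275) = 379974 - 23 = 379951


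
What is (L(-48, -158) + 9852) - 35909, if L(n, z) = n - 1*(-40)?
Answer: -26065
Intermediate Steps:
L(n, z) = 40 + n (L(n, z) = n + 40 = 40 + n)
(L(-48, -158) + 9852) - 35909 = ((40 - 48) + 9852) - 35909 = (-8 + 9852) - 35909 = 9844 - 35909 = -26065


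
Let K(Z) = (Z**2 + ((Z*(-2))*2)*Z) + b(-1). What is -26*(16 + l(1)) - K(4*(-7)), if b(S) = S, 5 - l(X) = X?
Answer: 1833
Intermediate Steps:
l(X) = 5 - X
K(Z) = -1 - 3*Z**2 (K(Z) = (Z**2 + ((Z*(-2))*2)*Z) - 1 = (Z**2 + (-2*Z*2)*Z) - 1 = (Z**2 + (-4*Z)*Z) - 1 = (Z**2 - 4*Z**2) - 1 = -3*Z**2 - 1 = -1 - 3*Z**2)
-26*(16 + l(1)) - K(4*(-7)) = -26*(16 + (5 - 1*1)) - (-1 - 3*(4*(-7))**2) = -26*(16 + (5 - 1)) - (-1 - 3*(-28)**2) = -26*(16 + 4) - (-1 - 3*784) = -26*20 - (-1 - 2352) = -520 - 1*(-2353) = -520 + 2353 = 1833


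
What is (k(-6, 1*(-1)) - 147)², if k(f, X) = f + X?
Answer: 23716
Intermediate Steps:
k(f, X) = X + f
(k(-6, 1*(-1)) - 147)² = ((1*(-1) - 6) - 147)² = ((-1 - 6) - 147)² = (-7 - 147)² = (-154)² = 23716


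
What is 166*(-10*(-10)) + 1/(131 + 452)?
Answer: 9677801/583 ≈ 16600.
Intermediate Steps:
166*(-10*(-10)) + 1/(131 + 452) = 166*100 + 1/583 = 16600 + 1/583 = 9677801/583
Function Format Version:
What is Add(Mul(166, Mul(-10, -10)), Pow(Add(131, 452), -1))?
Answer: Rational(9677801, 583) ≈ 16600.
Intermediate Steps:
Add(Mul(166, Mul(-10, -10)), Pow(Add(131, 452), -1)) = Add(Mul(166, 100), Pow(583, -1)) = Add(16600, Rational(1, 583)) = Rational(9677801, 583)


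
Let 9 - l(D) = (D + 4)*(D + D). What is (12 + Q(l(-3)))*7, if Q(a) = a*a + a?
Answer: 1764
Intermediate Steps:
l(D) = 9 - 2*D*(4 + D) (l(D) = 9 - (D + 4)*(D + D) = 9 - (4 + D)*2*D = 9 - 2*D*(4 + D))
Q(a) = a + a² (Q(a) = a² + a = a + a²)
(12 + Q(l(-3)))*7 = (12 + (9 - 8*(-3) - 2*(-3)²)*(1 + (9 - 8*(-3) - 2*(-3)²)))*7 = (12 + (9 + 24 - 2*9)*(1 + (9 + 24 - 2*9)))*7 = (12 + (9 + 24 - 18)*(1 + (9 + 24 - 18)))*7 = (12 + 15*(1 + 15))*7 = (12 + 15*16)*7 = (12 + 240)*7 = 252*7 = 1764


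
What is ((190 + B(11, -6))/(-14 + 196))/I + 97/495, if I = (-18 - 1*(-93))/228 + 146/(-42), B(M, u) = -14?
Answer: -3597677/32323005 ≈ -0.11130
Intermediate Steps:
I = -5023/1596 (I = (-18 + 93)*(1/228) + 146*(-1/42) = 75*(1/228) - 73/21 = 25/76 - 73/21 = -5023/1596 ≈ -3.1472)
((190 + B(11, -6))/(-14 + 196))/I + 97/495 = ((190 - 14)/(-14 + 196))/(-5023/1596) + 97/495 = (176/182)*(-1596/5023) + 97*(1/495) = (176*(1/182))*(-1596/5023) + 97/495 = (88/91)*(-1596/5023) + 97/495 = -20064/65299 + 97/495 = -3597677/32323005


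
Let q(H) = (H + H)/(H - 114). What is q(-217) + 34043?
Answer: 11268667/331 ≈ 34044.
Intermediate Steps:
q(H) = 2*H/(-114 + H) (q(H) = (2*H)/(-114 + H) = 2*H/(-114 + H))
q(-217) + 34043 = 2*(-217)/(-114 - 217) + 34043 = 2*(-217)/(-331) + 34043 = 2*(-217)*(-1/331) + 34043 = 434/331 + 34043 = 11268667/331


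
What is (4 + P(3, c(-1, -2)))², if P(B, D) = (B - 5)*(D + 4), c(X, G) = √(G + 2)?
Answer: 16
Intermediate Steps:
c(X, G) = √(2 + G)
P(B, D) = (-5 + B)*(4 + D)
(4 + P(3, c(-1, -2)))² = (4 + (-20 - 5*√(2 - 2) + 4*3 + 3*√(2 - 2)))² = (4 + (-20 - 5*√0 + 12 + 3*√0))² = (4 + (-20 - 5*0 + 12 + 3*0))² = (4 + (-20 + 0 + 12 + 0))² = (4 - 8)² = (-4)² = 16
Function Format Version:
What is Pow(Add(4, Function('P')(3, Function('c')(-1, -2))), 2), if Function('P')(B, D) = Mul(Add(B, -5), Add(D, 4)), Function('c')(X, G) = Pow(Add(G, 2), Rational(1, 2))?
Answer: 16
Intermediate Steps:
Function('c')(X, G) = Pow(Add(2, G), Rational(1, 2))
Function('P')(B, D) = Mul(Add(-5, B), Add(4, D))
Pow(Add(4, Function('P')(3, Function('c')(-1, -2))), 2) = Pow(Add(4, Add(-20, Mul(-5, Pow(Add(2, -2), Rational(1, 2))), Mul(4, 3), Mul(3, Pow(Add(2, -2), Rational(1, 2))))), 2) = Pow(Add(4, Add(-20, Mul(-5, Pow(0, Rational(1, 2))), 12, Mul(3, Pow(0, Rational(1, 2))))), 2) = Pow(Add(4, Add(-20, Mul(-5, 0), 12, Mul(3, 0))), 2) = Pow(Add(4, Add(-20, 0, 12, 0)), 2) = Pow(Add(4, -8), 2) = Pow(-4, 2) = 16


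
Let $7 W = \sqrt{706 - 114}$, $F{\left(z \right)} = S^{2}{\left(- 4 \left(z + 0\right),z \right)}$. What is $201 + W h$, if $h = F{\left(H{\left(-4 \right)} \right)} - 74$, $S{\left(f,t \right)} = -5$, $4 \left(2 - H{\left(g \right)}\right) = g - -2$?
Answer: $201 - 28 \sqrt{37} \approx 30.683$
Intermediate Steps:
$H{\left(g \right)} = \frac{3}{2} - \frac{g}{4}$ ($H{\left(g \right)} = 2 - \frac{g - -2}{4} = 2 - \frac{g + 2}{4} = 2 - \frac{2 + g}{4} = 2 - \left(\frac{1}{2} + \frac{g}{4}\right) = \frac{3}{2} - \frac{g}{4}$)
$F{\left(z \right)} = 25$ ($F{\left(z \right)} = \left(-5\right)^{2} = 25$)
$h = -49$ ($h = 25 - 74 = -49$)
$W = \frac{4 \sqrt{37}}{7}$ ($W = \frac{\sqrt{706 - 114}}{7} = \frac{\sqrt{592}}{7} = \frac{4 \sqrt{37}}{7} \approx 3.4759$)
$201 + W h = 201 + \frac{4 \sqrt{37}}{7} \left(-49\right) = 201 - 28 \sqrt{37}$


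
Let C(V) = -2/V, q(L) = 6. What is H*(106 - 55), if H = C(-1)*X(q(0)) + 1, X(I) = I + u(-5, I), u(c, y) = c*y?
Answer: -2397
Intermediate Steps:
X(I) = -4*I (X(I) = I - 5*I = -4*I)
H = -47 (H = (-2/(-1))*(-4*6) + 1 = -2*(-1)*(-24) + 1 = 2*(-24) + 1 = -48 + 1 = -47)
H*(106 - 55) = -47*(106 - 55) = -47*51 = -2397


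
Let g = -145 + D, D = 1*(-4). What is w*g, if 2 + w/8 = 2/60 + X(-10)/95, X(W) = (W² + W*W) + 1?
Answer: -10132/57 ≈ -177.75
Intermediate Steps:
D = -4
X(W) = 1 + 2*W² (X(W) = (W² + W²) + 1 = 2*W² + 1 = 1 + 2*W²)
g = -149 (g = -145 - 4 = -149)
w = 68/57 (w = -16 + 8*(2/60 + (1 + 2*(-10)²)/95) = -16 + 8*(2*(1/60) + (1 + 2*100)*(1/95)) = -16 + 8*(1/30 + (1 + 200)*(1/95)) = -16 + 8*(1/30 + 201*(1/95)) = -16 + 8*(1/30 + 201/95) = -16 + 8*(245/114) = -16 + 980/57 = 68/57 ≈ 1.1930)
w*g = (68/57)*(-149) = -10132/57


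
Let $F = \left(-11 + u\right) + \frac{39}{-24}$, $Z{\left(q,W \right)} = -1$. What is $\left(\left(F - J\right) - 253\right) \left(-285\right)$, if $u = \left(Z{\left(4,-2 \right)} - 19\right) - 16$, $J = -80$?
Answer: $\frac{505305}{8} \approx 63163.0$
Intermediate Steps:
$u = -36$ ($u = \left(-1 - 19\right) - 16 = -20 - 16 = -36$)
$F = - \frac{389}{8}$ ($F = \left(-11 - 36\right) + \frac{39}{-24} = -47 + 39 \left(- \frac{1}{24}\right) = -47 - \frac{13}{8} = - \frac{389}{8} \approx -48.625$)
$\left(\left(F - J\right) - 253\right) \left(-285\right) = \left(\left(- \frac{389}{8} - -80\right) - 253\right) \left(-285\right) = \left(\left(- \frac{389}{8} + 80\right) - 253\right) \left(-285\right) = \left(\frac{251}{8} - 253\right) \left(-285\right) = \left(- \frac{1773}{8}\right) \left(-285\right) = \frac{505305}{8}$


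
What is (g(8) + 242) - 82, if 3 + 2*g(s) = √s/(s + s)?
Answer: 317/2 + √2/16 ≈ 158.59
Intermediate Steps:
g(s) = -3/2 + 1/(4*√s) (g(s) = -3/2 + (√s/(s + s))/2 = -3/2 + (√s/((2*s)))/2 = -3/2 + ((1/(2*s))*√s)/2 = -3/2 + (1/(2*√s))/2 = -3/2 + 1/(4*√s))
(g(8) + 242) - 82 = ((-3/2 + 1/(4*√8)) + 242) - 82 = ((-3/2 + (√2/4)/4) + 242) - 82 = ((-3/2 + √2/16) + 242) - 82 = (481/2 + √2/16) - 82 = 317/2 + √2/16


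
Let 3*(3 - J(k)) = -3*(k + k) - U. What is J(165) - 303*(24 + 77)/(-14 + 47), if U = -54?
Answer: -6736/11 ≈ -612.36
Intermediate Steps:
J(k) = -15 + 2*k (J(k) = 3 - (-3*(k + k) - 1*(-54))/3 = 3 - (-6*k + 54)/3 = 3 - (54 - 6*k)/3 = 3 + (-18 + 2*k) = -15 + 2*k)
J(165) - 303*(24 + 77)/(-14 + 47) = (-15 + 2*165) - 303*(24 + 77)/(-14 + 47) = (-15 + 330) - 303*101/33 = 315 - 303*101*(1/33) = 315 - 303*101/33 = 315 - 1*10201/11 = 315 - 10201/11 = -6736/11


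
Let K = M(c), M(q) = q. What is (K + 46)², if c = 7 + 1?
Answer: 2916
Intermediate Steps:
c = 8
K = 8
(K + 46)² = (8 + 46)² = 54² = 2916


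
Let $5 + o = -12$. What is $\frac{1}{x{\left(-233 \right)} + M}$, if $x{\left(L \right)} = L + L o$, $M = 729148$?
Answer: $\frac{1}{732876} \approx 1.3645 \cdot 10^{-6}$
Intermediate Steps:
$o = -17$ ($o = -5 - 12 = -17$)
$x{\left(L \right)} = - 16 L$ ($x{\left(L \right)} = L + L \left(-17\right) = L - 17 L = - 16 L$)
$\frac{1}{x{\left(-233 \right)} + M} = \frac{1}{\left(-16\right) \left(-233\right) + 729148} = \frac{1}{3728 + 729148} = \frac{1}{732876}$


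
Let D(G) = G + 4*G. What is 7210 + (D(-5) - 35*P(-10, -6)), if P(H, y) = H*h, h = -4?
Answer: 5785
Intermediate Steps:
P(H, y) = -4*H (P(H, y) = H*(-4) = -4*H)
D(G) = 5*G
7210 + (D(-5) - 35*P(-10, -6)) = 7210 + (5*(-5) - (-140)*(-10)) = 7210 + (-25 - 35*40) = 7210 + (-25 - 1400) = 7210 - 1425 = 5785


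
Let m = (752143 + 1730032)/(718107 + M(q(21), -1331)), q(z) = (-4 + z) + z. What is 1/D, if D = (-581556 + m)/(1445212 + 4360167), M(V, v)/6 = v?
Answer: -4122521540859/412972646101 ≈ -9.9826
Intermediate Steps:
q(z) = -4 + 2*z
M(V, v) = 6*v
m = 2482175/710121 (m = (752143 + 1730032)/(718107 + 6*(-1331)) = 2482175/(718107 - 7986) = 2482175/710121 ≈ 3.4954)
D = -412972646101/4122521540859 (D = (-581556 + 2482175/710121)/(1445212 + 4360167) = -412972646101/710121/5805379 = -412972646101/710121*1/5805379 = -412972646101/4122521540859 ≈ -0.10017)
1/D = 1/(-412972646101/4122521540859) = -4122521540859/412972646101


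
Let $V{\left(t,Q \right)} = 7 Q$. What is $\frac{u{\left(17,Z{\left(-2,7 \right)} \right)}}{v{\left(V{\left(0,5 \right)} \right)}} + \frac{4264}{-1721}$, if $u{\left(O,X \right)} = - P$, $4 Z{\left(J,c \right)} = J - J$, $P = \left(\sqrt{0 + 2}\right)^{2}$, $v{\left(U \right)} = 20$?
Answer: $- \frac{44361}{17210} \approx -2.5776$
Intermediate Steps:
$P = 2$ ($P = \left(\sqrt{2}\right)^{2} = 2$)
$Z{\left(J,c \right)} = 0$ ($Z{\left(J,c \right)} = \frac{J - J}{4} = \frac{1}{4} \cdot 0 = 0$)
$u{\left(O,X \right)} = -2$ ($u{\left(O,X \right)} = \left(-1\right) 2 = -2$)
$\frac{u{\left(17,Z{\left(-2,7 \right)} \right)}}{v{\left(V{\left(0,5 \right)} \right)}} + \frac{4264}{-1721} = - \frac{2}{20} + \frac{4264}{-1721} = \left(-2\right) \frac{1}{20} + 4264 \left(- \frac{1}{1721}\right) = - \frac{1}{10} - \frac{4264}{1721} = - \frac{44361}{17210}$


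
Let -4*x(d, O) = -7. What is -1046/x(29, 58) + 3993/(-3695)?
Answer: -15487831/25865 ≈ -598.79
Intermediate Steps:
x(d, O) = 7/4 (x(d, O) = -1/4*(-7) = 7/4)
-1046/x(29, 58) + 3993/(-3695) = -1046/7/4 + 3993/(-3695) = -1046*4/7 + 3993*(-1/3695) = -4184/7 - 3993/3695 = -15487831/25865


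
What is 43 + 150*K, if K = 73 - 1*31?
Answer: 6343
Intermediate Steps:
K = 42 (K = 73 - 31 = 42)
43 + 150*K = 43 + 150*42 = 43 + 6300 = 6343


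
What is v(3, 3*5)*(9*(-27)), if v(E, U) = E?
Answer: -729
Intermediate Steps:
v(3, 3*5)*(9*(-27)) = 3*(9*(-27)) = 3*(-243) = -729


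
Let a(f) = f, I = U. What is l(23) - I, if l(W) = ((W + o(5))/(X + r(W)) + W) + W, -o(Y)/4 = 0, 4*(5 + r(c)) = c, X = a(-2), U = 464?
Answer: -2182/5 ≈ -436.40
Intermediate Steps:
I = 464
X = -2
r(c) = -5 + c/4
o(Y) = 0 (o(Y) = -4*0 = 0)
l(W) = 2*W + W/(-7 + W/4) (l(W) = ((W + 0)/(-2 + (-5 + W/4)) + W) + W = (W/(-7 + W/4) + W) + W = (W + W/(-7 + W/4)) + W = 2*W + W/(-7 + W/4))
l(23) - I = 2*23*(-26 + 23)/(-28 + 23) - 1*464 = 2*23*(-3)/(-5) - 464 = 2*23*(-⅕)*(-3) - 464 = 138/5 - 464 = -2182/5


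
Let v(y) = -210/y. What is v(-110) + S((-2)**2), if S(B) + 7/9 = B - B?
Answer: 112/99 ≈ 1.1313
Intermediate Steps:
S(B) = -7/9 (S(B) = -7/9 + (B - B) = -7/9 + 0 = -7/9)
v(-110) + S((-2)**2) = -210/(-110) - 7/9 = -210*(-1/110) - 7/9 = 21/11 - 7/9 = 112/99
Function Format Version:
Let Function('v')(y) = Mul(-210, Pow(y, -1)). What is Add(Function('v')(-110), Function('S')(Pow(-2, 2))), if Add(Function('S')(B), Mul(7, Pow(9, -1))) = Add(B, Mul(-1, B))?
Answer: Rational(112, 99) ≈ 1.1313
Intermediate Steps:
Function('S')(B) = Rational(-7, 9) (Function('S')(B) = Add(Rational(-7, 9), Add(B, Mul(-1, B))) = Add(Rational(-7, 9), 0) = Rational(-7, 9))
Add(Function('v')(-110), Function('S')(Pow(-2, 2))) = Add(Mul(-210, Pow(-110, -1)), Rational(-7, 9)) = Add(Mul(-210, Rational(-1, 110)), Rational(-7, 9)) = Add(Rational(21, 11), Rational(-7, 9)) = Rational(112, 99)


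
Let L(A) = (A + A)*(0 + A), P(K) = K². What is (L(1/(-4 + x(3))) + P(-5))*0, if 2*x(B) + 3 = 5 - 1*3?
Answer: 0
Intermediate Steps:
x(B) = -½ (x(B) = -3/2 + (5 - 1*3)/2 = -3/2 + (5 - 3)/2 = -3/2 + (½)*2 = -3/2 + 1 = -½)
L(A) = 2*A² (L(A) = (2*A)*A = 2*A²)
(L(1/(-4 + x(3))) + P(-5))*0 = (2*(1/(-4 - ½))² + (-5)²)*0 = (2*(1/(-9/2))² + 25)*0 = (2*(-2/9)² + 25)*0 = (2*(4/81) + 25)*0 = (8/81 + 25)*0 = (2033/81)*0 = 0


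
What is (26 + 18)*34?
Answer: 1496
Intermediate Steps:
(26 + 18)*34 = 44*34 = 1496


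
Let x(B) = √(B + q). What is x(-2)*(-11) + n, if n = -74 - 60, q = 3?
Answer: -145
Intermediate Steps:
x(B) = √(3 + B) (x(B) = √(B + 3) = √(3 + B))
n = -134
x(-2)*(-11) + n = √(3 - 2)*(-11) - 134 = √1*(-11) - 134 = 1*(-11) - 134 = -11 - 134 = -145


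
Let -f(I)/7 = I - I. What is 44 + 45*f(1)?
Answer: 44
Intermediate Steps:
f(I) = 0 (f(I) = -7*(I - I) = -7*0 = 0)
44 + 45*f(1) = 44 + 45*0 = 44 + 0 = 44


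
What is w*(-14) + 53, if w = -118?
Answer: 1705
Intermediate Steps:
w*(-14) + 53 = -118*(-14) + 53 = 1652 + 53 = 1705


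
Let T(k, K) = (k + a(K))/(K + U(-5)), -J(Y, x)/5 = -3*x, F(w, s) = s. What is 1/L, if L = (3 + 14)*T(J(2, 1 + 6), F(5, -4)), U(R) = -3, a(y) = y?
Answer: -7/1717 ≈ -0.0040769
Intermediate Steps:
J(Y, x) = 15*x (J(Y, x) = -(-15)*x = 15*x)
T(k, K) = (K + k)/(-3 + K) (T(k, K) = (k + K)/(K - 3) = (K + k)/(-3 + K))
L = -1717/7 (L = (3 + 14)*((-4 + 15*(1 + 6))/(-3 - 4)) = 17*((-4 + 15*7)/(-7)) = 17*(-(-4 + 105)/7) = 17*(-⅐*101) = 17*(-101/7) = -1717/7 ≈ -245.29)
1/L = 1/(-1717/7) = -7/1717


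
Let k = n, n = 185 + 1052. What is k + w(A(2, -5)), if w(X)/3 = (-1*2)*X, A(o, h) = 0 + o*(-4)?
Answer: 1285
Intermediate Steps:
A(o, h) = -4*o (A(o, h) = 0 - 4*o = -4*o)
n = 1237
w(X) = -6*X (w(X) = 3*((-1*2)*X) = 3*(-2*X) = -6*X)
k = 1237
k + w(A(2, -5)) = 1237 - (-24)*2 = 1237 - 6*(-8) = 1237 + 48 = 1285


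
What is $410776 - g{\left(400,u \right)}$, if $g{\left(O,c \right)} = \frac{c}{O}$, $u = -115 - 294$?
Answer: $\frac{164310809}{400} \approx 4.1078 \cdot 10^{5}$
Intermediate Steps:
$u = -409$
$410776 - g{\left(400,u \right)} = 410776 - - \frac{409}{400} = 410776 + \frac{409}{400} = \frac{164310809}{400}$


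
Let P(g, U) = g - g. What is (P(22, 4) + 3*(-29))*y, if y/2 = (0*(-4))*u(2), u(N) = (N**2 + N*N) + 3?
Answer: 0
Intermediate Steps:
u(N) = 3 + 2*N**2 (u(N) = (N**2 + N**2) + 3 = 2*N**2 + 3 = 3 + 2*N**2)
P(g, U) = 0
y = 0 (y = 2*((0*(-4))*(3 + 2*2**2)) = 2*(0*(3 + 2*4)) = 2*(0*(3 + 8)) = 2*(0*11) = 2*0 = 0)
(P(22, 4) + 3*(-29))*y = (0 + 3*(-29))*0 = (0 - 87)*0 = -87*0 = 0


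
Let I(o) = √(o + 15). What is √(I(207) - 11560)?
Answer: √(-11560 + √222) ≈ 107.45*I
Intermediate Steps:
I(o) = √(15 + o)
√(I(207) - 11560) = √(√(15 + 207) - 11560) = √(√222 - 11560) = √(-11560 + √222)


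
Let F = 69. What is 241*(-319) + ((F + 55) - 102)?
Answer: -76857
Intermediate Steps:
241*(-319) + ((F + 55) - 102) = 241*(-319) + ((69 + 55) - 102) = -76879 + (124 - 102) = -76879 + 22 = -76857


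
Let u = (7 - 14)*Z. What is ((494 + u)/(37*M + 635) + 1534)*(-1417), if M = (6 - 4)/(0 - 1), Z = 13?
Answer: -1220004409/561 ≈ -2.1747e+6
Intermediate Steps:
M = -2 (M = 2/(-1) = 2*(-1) = -2)
u = -91 (u = (7 - 14)*13 = -7*13 = -91)
((494 + u)/(37*M + 635) + 1534)*(-1417) = ((494 - 91)/(37*(-2) + 635) + 1534)*(-1417) = (403/(-74 + 635) + 1534)*(-1417) = (403/561 + 1534)*(-1417) = (860977/561)*(-1417) = -1220004409/561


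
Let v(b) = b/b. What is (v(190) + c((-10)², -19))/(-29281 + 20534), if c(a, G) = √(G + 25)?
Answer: -1/8747 - √6/8747 ≈ -0.00039436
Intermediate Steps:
c(a, G) = √(25 + G)
v(b) = 1
(v(190) + c((-10)², -19))/(-29281 + 20534) = (1 + √(25 - 19))/(-29281 + 20534) = (1 + √6)/(-8747) = (1 + √6)*(-1/8747) = -1/8747 - √6/8747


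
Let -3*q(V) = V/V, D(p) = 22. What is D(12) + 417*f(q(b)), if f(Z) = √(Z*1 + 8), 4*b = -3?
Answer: 22 + 139*√69 ≈ 1176.6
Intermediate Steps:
b = -¾ (b = (¼)*(-3) = -¾ ≈ -0.75000)
q(V) = -⅓ (q(V) = -V/(3*V) = -⅓*1 = -⅓)
f(Z) = √(8 + Z) (f(Z) = √(Z + 8) = √(8 + Z))
D(12) + 417*f(q(b)) = 22 + 417*√(8 - ⅓) = 22 + 417*√(23/3) = 22 + 417*(√69/3) = 22 + 139*√69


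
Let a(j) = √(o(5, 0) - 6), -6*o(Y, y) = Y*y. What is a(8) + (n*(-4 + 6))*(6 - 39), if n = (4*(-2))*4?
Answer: 2112 + I*√6 ≈ 2112.0 + 2.4495*I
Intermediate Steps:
n = -32 (n = -8*4 = -32)
o(Y, y) = -Y*y/6
a(j) = I*√6 (a(j) = √(-⅙*5*0 - 6) = √(0 - 6) = √(-6) = I*√6)
a(8) + (n*(-4 + 6))*(6 - 39) = I*√6 + (-32*(-4 + 6))*(6 - 39) = I*√6 - 32*2*(-33) = I*√6 - 64*(-33) = I*√6 + 2112 = 2112 + I*√6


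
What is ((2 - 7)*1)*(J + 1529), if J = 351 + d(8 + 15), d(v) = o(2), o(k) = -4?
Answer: -9380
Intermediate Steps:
d(v) = -4
J = 347 (J = 351 - 4 = 347)
((2 - 7)*1)*(J + 1529) = ((2 - 7)*1)*(347 + 1529) = -5*1*1876 = -5*1876 = -9380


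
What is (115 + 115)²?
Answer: 52900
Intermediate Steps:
(115 + 115)² = 230² = 52900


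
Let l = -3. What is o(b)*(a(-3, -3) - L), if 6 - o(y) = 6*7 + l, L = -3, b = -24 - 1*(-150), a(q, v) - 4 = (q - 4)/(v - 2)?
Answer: -1386/5 ≈ -277.20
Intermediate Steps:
a(q, v) = 4 + (-4 + q)/(-2 + v) (a(q, v) = 4 + (q - 4)/(v - 2) = 4 + (-4 + q)/(-2 + v))
b = 126 (b = -24 + 150 = 126)
o(y) = -33 (o(y) = 6 - (6*7 - 3) = 6 - (42 - 3) = 6 - 1*39 = 6 - 39 = -33)
o(b)*(a(-3, -3) - L) = -33*((-12 - 3 + 4*(-3))/(-2 - 3) - 1*(-3)) = -33*((-12 - 3 - 12)/(-5) + 3) = -33*(-⅕*(-27) + 3) = -33*(27/5 + 3) = -33*42/5 = -1386/5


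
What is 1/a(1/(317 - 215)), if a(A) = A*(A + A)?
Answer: 5202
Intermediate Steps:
a(A) = 2*A² (a(A) = A*(2*A) = 2*A²)
1/a(1/(317 - 215)) = 1/(2*(1/(317 - 215))²) = 1/(2*(1/102)²) = 1/(2*(1/10404)) = 1/(1/5202) = 5202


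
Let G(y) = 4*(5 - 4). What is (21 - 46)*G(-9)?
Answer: -100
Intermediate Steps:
G(y) = 4 (G(y) = 4*1 = 4)
(21 - 46)*G(-9) = (21 - 46)*4 = -25*4 = -100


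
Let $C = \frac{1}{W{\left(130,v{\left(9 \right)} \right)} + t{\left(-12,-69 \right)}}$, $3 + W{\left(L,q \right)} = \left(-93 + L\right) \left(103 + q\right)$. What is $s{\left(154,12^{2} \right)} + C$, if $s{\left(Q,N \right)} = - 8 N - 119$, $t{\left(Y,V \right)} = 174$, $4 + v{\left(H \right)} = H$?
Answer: $- \frac{5296256}{4167} \approx -1271.0$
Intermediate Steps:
$v{\left(H \right)} = -4 + H$
$W{\left(L,q \right)} = -3 + \left(-93 + L\right) \left(103 + q\right)$
$s{\left(Q,N \right)} = -119 - 8 N$
$C = \frac{1}{4167}$ ($C = \frac{1}{\left(-9582 - 93 \left(-4 + 9\right) + 103 \cdot 130 + 130 \left(-4 + 9\right)\right) + 174} = \frac{1}{\left(-9582 - 465 + 13390 + 130 \cdot 5\right) + 174} = \frac{1}{\left(-9582 - 465 + 13390 + 650\right) + 174} = \frac{1}{3993 + 174} = \frac{1}{4167} \approx 0.00023998$)
$s{\left(154,12^{2} \right)} + C = \left(-119 - 8 \cdot 12^{2}\right) + \frac{1}{4167} = \left(-119 - 1152\right) + \frac{1}{4167} = -1271 + \frac{1}{4167} = - \frac{5296256}{4167}$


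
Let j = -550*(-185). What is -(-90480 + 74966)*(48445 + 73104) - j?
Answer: 1885609436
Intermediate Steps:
j = 101750
-(-90480 + 74966)*(48445 + 73104) - j = -(-90480 + 74966)*(48445 + 73104) - 1*101750 = -(-15514)*121549 - 101750 = -1*(-1885711186) - 101750 = 1885711186 - 101750 = 1885609436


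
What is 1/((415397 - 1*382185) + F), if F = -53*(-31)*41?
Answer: 1/100575 ≈ 9.9428e-6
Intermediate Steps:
F = 67363 (F = 1643*41 = 67363)
1/((415397 - 1*382185) + F) = 1/((415397 - 1*382185) + 67363) = 1/((415397 - 382185) + 67363) = 1/(33212 + 67363) = 1/100575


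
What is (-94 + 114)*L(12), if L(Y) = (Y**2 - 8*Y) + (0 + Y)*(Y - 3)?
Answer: 3120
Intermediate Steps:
L(Y) = Y**2 - 8*Y + Y*(-3 + Y) (L(Y) = (Y**2 - 8*Y) + Y*(-3 + Y) = Y**2 - 8*Y + Y*(-3 + Y))
(-94 + 114)*L(12) = (-94 + 114)*(12*(-11 + 2*12)) = 20*(12*(-11 + 24)) = 20*(12*13) = 20*156 = 3120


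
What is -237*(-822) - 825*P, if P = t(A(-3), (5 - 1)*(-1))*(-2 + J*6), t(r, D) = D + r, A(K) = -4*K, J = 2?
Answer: 128814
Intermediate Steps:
P = 80 (P = ((5 - 1)*(-1) - 4*(-3))*(-2 + 2*6) = (4*(-1) + 12)*(-2 + 12) = (-4 + 12)*10 = 8*10 = 80)
-237*(-822) - 825*P = -237*(-822) - 825*80 = 194814 - 1*66000 = 194814 - 66000 = 128814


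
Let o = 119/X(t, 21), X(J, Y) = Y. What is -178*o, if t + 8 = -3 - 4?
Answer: -3026/3 ≈ -1008.7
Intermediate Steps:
t = -15 (t = -8 + (-3 - 4) = -8 - 7 = -15)
o = 17/3 (o = 119/21 = 119*(1/21) = 17/3 ≈ 5.6667)
-178*o = -178*17/3 = -3026/3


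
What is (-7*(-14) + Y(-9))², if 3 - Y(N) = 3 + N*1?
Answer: 11449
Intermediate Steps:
Y(N) = -N (Y(N) = 3 - (3 + N*1) = 3 - (3 + N) = 3 + (-3 - N) = -N)
(-7*(-14) + Y(-9))² = (-7*(-14) - 1*(-9))² = (98 + 9)² = 107² = 11449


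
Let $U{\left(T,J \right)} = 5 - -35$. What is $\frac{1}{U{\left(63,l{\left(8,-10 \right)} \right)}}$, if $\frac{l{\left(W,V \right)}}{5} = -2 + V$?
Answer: $\frac{1}{40} \approx 0.025$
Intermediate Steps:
$l{\left(W,V \right)} = -10 + 5 V$ ($l{\left(W,V \right)} = 5 \left(-2 + V\right) = -10 + 5 V$)
$U{\left(T,J \right)} = 40$ ($U{\left(T,J \right)} = 5 + 35 = 40$)
$\frac{1}{U{\left(63,l{\left(8,-10 \right)} \right)}} = \frac{1}{40}$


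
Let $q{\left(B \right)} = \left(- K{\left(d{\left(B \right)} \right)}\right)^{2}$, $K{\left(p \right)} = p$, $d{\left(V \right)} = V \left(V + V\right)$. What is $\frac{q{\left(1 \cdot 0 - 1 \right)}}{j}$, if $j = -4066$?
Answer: $- \frac{2}{2033} \approx -0.00098377$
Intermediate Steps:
$d{\left(V \right)} = 2 V^{2}$ ($d{\left(V \right)} = V 2 V = 2 V^{2}$)
$q{\left(B \right)} = 4 B^{4}$ ($q{\left(B \right)} = \left(- 2 B^{2}\right)^{2} = 4 B^{4}$)
$\frac{q{\left(1 \cdot 0 - 1 \right)}}{j} = \frac{4 \left(1 \cdot 0 - 1\right)^{4}}{-4066} = 4 \left(0 - 1\right)^{4} \left(- \frac{1}{4066}\right) = 4 \left(-1\right)^{4} \left(- \frac{1}{4066}\right) = 4 \cdot 1 \left(- \frac{1}{4066}\right) = 4 \left(- \frac{1}{4066}\right) = - \frac{2}{2033}$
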